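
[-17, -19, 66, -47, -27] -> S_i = Random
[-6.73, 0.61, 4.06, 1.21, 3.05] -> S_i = Random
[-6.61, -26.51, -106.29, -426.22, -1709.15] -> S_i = -6.61*4.01^i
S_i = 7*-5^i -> [7, -35, 175, -875, 4375]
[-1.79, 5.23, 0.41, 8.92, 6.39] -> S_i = Random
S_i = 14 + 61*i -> [14, 75, 136, 197, 258]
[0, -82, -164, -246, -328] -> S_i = 0 + -82*i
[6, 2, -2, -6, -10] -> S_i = 6 + -4*i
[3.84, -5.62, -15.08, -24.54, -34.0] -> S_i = 3.84 + -9.46*i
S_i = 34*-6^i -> [34, -204, 1224, -7344, 44064]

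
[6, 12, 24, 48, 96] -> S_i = 6*2^i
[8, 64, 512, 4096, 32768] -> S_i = 8*8^i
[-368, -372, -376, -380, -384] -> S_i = -368 + -4*i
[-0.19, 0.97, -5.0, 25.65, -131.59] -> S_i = -0.19*(-5.13)^i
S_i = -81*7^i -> [-81, -567, -3969, -27783, -194481]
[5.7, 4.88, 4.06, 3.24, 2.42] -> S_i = 5.70 + -0.82*i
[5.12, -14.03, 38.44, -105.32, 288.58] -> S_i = 5.12*(-2.74)^i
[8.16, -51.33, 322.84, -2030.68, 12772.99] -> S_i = 8.16*(-6.29)^i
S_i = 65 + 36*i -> [65, 101, 137, 173, 209]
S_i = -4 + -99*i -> [-4, -103, -202, -301, -400]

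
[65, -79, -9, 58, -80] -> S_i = Random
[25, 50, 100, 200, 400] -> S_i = 25*2^i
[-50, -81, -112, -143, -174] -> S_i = -50 + -31*i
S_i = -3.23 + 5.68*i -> [-3.23, 2.45, 8.13, 13.81, 19.49]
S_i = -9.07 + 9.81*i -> [-9.07, 0.74, 10.55, 20.36, 30.17]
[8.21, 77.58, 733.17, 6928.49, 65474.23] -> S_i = 8.21*9.45^i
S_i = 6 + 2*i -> [6, 8, 10, 12, 14]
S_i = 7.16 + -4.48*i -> [7.16, 2.68, -1.8, -6.28, -10.76]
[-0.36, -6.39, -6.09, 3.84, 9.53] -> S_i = Random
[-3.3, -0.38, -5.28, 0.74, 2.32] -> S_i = Random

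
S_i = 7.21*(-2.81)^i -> [7.21, -20.26, 56.93, -159.98, 449.53]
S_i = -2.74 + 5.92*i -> [-2.74, 3.18, 9.1, 15.02, 20.94]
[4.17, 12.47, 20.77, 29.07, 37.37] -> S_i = 4.17 + 8.30*i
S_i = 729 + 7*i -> [729, 736, 743, 750, 757]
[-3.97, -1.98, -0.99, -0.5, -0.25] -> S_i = -3.97*0.50^i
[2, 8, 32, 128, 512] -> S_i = 2*4^i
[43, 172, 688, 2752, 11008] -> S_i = 43*4^i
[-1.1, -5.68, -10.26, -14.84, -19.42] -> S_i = -1.10 + -4.58*i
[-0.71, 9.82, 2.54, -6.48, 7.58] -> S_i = Random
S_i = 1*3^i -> [1, 3, 9, 27, 81]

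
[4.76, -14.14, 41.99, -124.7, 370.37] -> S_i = 4.76*(-2.97)^i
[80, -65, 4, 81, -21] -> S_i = Random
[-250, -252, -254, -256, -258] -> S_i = -250 + -2*i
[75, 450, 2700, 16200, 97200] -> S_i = 75*6^i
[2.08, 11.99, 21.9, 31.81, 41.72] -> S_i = 2.08 + 9.91*i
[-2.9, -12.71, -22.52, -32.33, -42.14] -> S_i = -2.90 + -9.81*i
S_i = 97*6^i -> [97, 582, 3492, 20952, 125712]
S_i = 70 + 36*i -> [70, 106, 142, 178, 214]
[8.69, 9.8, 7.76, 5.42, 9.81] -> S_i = Random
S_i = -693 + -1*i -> [-693, -694, -695, -696, -697]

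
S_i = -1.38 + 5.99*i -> [-1.38, 4.61, 10.6, 16.59, 22.58]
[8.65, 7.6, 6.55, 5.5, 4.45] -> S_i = 8.65 + -1.05*i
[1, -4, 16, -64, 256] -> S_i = 1*-4^i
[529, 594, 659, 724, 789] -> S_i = 529 + 65*i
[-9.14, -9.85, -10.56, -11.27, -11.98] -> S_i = -9.14 + -0.71*i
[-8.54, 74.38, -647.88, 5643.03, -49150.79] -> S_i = -8.54*(-8.71)^i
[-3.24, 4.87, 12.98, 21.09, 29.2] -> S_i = -3.24 + 8.11*i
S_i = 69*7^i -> [69, 483, 3381, 23667, 165669]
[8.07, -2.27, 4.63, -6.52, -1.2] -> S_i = Random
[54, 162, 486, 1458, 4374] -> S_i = 54*3^i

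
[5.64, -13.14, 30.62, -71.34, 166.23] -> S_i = 5.64*(-2.33)^i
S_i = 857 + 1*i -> [857, 858, 859, 860, 861]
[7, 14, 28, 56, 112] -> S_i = 7*2^i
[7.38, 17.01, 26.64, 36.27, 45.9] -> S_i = 7.38 + 9.63*i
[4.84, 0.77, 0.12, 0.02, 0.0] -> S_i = 4.84*0.16^i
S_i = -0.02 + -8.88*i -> [-0.02, -8.9, -17.78, -26.66, -35.54]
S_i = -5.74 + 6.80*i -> [-5.74, 1.06, 7.86, 14.66, 21.46]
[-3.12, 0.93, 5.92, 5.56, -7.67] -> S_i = Random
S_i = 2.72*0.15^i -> [2.72, 0.41, 0.06, 0.01, 0.0]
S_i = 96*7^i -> [96, 672, 4704, 32928, 230496]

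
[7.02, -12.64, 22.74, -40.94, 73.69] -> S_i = 7.02*(-1.80)^i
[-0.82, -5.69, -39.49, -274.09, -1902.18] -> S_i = -0.82*6.94^i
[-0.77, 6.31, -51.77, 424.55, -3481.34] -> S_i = -0.77*(-8.20)^i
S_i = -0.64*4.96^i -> [-0.64, -3.17, -15.75, -78.1, -387.35]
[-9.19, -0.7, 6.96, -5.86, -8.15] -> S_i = Random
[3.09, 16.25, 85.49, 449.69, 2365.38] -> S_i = 3.09*5.26^i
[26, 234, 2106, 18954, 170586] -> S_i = 26*9^i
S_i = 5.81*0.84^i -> [5.81, 4.88, 4.1, 3.44, 2.89]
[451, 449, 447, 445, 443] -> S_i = 451 + -2*i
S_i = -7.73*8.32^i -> [-7.73, -64.31, -535.09, -4451.94, -37040.16]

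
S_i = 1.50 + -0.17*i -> [1.5, 1.33, 1.16, 0.99, 0.82]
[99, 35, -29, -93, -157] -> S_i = 99 + -64*i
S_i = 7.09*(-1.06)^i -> [7.09, -7.52, 7.97, -8.44, 8.95]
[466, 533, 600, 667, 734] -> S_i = 466 + 67*i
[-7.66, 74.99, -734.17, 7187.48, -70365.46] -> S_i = -7.66*(-9.79)^i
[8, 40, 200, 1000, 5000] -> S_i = 8*5^i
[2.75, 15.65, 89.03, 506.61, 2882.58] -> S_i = 2.75*5.69^i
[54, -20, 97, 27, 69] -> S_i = Random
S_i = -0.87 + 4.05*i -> [-0.87, 3.18, 7.23, 11.28, 15.33]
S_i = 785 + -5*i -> [785, 780, 775, 770, 765]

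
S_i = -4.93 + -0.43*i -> [-4.93, -5.36, -5.79, -6.22, -6.65]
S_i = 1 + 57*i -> [1, 58, 115, 172, 229]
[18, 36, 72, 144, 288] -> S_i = 18*2^i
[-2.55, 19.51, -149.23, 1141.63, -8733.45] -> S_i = -2.55*(-7.65)^i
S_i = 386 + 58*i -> [386, 444, 502, 560, 618]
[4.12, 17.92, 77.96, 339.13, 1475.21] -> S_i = 4.12*4.35^i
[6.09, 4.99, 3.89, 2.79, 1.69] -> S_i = 6.09 + -1.10*i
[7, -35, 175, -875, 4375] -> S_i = 7*-5^i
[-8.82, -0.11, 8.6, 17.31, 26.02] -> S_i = -8.82 + 8.71*i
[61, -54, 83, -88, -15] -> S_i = Random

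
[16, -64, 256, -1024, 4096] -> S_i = 16*-4^i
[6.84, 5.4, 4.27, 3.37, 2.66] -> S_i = 6.84*0.79^i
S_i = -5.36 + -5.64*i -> [-5.36, -11.0, -16.64, -22.28, -27.92]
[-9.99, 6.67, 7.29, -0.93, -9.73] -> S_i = Random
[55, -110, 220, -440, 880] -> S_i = 55*-2^i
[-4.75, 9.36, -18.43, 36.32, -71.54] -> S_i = -4.75*(-1.97)^i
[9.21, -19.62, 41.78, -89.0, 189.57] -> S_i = 9.21*(-2.13)^i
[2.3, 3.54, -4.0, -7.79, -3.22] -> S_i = Random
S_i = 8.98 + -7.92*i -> [8.98, 1.06, -6.86, -14.78, -22.7]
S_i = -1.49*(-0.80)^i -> [-1.49, 1.19, -0.95, 0.76, -0.61]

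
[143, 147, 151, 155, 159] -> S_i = 143 + 4*i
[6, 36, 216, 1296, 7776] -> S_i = 6*6^i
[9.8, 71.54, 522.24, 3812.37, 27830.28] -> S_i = 9.80*7.30^i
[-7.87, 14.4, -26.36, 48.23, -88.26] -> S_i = -7.87*(-1.83)^i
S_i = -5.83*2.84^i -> [-5.83, -16.56, -47.02, -133.54, -379.26]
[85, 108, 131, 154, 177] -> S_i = 85 + 23*i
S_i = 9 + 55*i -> [9, 64, 119, 174, 229]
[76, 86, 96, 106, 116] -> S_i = 76 + 10*i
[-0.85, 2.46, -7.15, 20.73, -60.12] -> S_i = -0.85*(-2.90)^i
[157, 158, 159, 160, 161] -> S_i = 157 + 1*i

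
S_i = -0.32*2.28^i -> [-0.32, -0.73, -1.66, -3.79, -8.65]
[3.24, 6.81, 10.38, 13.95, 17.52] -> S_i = 3.24 + 3.57*i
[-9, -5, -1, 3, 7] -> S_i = -9 + 4*i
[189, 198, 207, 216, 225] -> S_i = 189 + 9*i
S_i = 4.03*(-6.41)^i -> [4.03, -25.83, 165.59, -1061.4, 6803.57]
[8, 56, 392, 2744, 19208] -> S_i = 8*7^i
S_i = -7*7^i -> [-7, -49, -343, -2401, -16807]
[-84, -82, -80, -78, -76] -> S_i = -84 + 2*i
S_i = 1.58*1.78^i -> [1.58, 2.81, 5.01, 8.91, 15.86]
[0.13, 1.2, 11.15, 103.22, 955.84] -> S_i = 0.13*9.26^i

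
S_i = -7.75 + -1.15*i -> [-7.75, -8.9, -10.05, -11.2, -12.35]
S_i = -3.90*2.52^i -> [-3.9, -9.83, -24.77, -62.41, -157.28]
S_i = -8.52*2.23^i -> [-8.52, -19.0, -42.37, -94.48, -210.7]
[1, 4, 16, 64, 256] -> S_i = 1*4^i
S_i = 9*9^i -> [9, 81, 729, 6561, 59049]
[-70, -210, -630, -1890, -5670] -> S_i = -70*3^i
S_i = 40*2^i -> [40, 80, 160, 320, 640]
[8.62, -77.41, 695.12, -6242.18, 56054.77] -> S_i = 8.62*(-8.98)^i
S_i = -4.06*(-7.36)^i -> [-4.06, 29.88, -219.93, 1618.67, -11913.44]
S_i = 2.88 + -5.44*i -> [2.88, -2.56, -8.0, -13.44, -18.88]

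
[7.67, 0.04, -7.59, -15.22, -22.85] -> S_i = 7.67 + -7.63*i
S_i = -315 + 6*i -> [-315, -309, -303, -297, -291]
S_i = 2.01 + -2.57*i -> [2.01, -0.56, -3.13, -5.7, -8.27]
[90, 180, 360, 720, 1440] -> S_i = 90*2^i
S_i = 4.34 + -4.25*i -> [4.34, 0.09, -4.16, -8.41, -12.66]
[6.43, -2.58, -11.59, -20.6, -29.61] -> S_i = 6.43 + -9.01*i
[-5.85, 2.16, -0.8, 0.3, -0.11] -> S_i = -5.85*(-0.37)^i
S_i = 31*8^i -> [31, 248, 1984, 15872, 126976]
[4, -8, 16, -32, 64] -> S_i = 4*-2^i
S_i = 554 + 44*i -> [554, 598, 642, 686, 730]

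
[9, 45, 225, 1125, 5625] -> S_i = 9*5^i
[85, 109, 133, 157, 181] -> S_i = 85 + 24*i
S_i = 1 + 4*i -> [1, 5, 9, 13, 17]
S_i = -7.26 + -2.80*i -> [-7.26, -10.06, -12.86, -15.66, -18.46]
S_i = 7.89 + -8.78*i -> [7.89, -0.89, -9.67, -18.45, -27.23]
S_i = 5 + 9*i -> [5, 14, 23, 32, 41]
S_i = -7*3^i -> [-7, -21, -63, -189, -567]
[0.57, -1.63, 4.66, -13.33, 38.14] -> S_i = 0.57*(-2.86)^i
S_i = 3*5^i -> [3, 15, 75, 375, 1875]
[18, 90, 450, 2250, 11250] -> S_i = 18*5^i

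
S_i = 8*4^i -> [8, 32, 128, 512, 2048]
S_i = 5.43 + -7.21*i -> [5.43, -1.78, -8.99, -16.2, -23.41]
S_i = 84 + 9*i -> [84, 93, 102, 111, 120]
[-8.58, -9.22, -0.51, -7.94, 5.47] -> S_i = Random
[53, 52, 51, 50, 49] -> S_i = 53 + -1*i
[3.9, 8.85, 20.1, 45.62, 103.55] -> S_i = 3.90*2.27^i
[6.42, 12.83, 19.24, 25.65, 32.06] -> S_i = 6.42 + 6.41*i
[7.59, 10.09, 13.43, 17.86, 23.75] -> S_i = 7.59*1.33^i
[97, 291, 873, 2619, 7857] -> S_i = 97*3^i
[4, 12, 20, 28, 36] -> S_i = 4 + 8*i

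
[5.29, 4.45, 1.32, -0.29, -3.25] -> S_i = Random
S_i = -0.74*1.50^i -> [-0.74, -1.11, -1.66, -2.5, -3.75]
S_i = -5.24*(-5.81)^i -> [-5.24, 30.44, -176.88, 1027.68, -5970.85]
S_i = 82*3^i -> [82, 246, 738, 2214, 6642]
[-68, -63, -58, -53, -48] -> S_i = -68 + 5*i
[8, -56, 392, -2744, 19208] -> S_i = 8*-7^i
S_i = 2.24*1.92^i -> [2.24, 4.3, 8.26, 15.85, 30.44]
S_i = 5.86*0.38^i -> [5.86, 2.23, 0.85, 0.32, 0.12]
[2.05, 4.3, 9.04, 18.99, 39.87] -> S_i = 2.05*2.10^i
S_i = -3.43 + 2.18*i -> [-3.43, -1.25, 0.93, 3.11, 5.29]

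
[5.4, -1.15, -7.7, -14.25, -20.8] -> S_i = 5.40 + -6.55*i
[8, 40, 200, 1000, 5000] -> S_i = 8*5^i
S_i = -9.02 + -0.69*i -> [-9.02, -9.71, -10.4, -11.09, -11.78]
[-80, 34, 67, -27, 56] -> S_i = Random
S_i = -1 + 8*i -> [-1, 7, 15, 23, 31]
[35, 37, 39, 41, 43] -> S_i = 35 + 2*i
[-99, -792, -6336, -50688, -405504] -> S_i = -99*8^i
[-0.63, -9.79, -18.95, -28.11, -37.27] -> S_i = -0.63 + -9.16*i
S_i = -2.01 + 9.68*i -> [-2.01, 7.67, 17.35, 27.03, 36.71]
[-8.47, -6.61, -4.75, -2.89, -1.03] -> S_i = -8.47 + 1.86*i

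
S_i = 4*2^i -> [4, 8, 16, 32, 64]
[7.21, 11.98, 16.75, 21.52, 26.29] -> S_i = 7.21 + 4.77*i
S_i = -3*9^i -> [-3, -27, -243, -2187, -19683]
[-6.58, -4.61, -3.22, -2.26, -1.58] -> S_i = -6.58*0.70^i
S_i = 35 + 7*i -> [35, 42, 49, 56, 63]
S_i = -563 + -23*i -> [-563, -586, -609, -632, -655]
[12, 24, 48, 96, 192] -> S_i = 12*2^i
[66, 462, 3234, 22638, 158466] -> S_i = 66*7^i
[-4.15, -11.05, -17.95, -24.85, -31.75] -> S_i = -4.15 + -6.90*i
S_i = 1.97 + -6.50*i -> [1.97, -4.53, -11.03, -17.53, -24.03]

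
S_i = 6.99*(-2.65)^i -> [6.99, -18.52, 49.09, -130.08, 344.72]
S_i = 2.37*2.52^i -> [2.37, 5.97, 15.05, 37.93, 95.58]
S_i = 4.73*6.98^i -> [4.73, 33.02, 230.45, 1608.52, 11227.49]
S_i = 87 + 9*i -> [87, 96, 105, 114, 123]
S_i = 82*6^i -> [82, 492, 2952, 17712, 106272]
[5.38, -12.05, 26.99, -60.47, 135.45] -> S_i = 5.38*(-2.24)^i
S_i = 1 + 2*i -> [1, 3, 5, 7, 9]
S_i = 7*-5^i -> [7, -35, 175, -875, 4375]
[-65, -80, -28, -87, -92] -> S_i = Random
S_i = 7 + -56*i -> [7, -49, -105, -161, -217]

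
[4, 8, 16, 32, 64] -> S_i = 4*2^i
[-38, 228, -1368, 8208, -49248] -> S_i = -38*-6^i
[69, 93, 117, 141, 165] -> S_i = 69 + 24*i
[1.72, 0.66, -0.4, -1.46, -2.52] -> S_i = 1.72 + -1.06*i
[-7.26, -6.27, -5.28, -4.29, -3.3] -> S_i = -7.26 + 0.99*i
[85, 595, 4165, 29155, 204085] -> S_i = 85*7^i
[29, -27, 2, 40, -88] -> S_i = Random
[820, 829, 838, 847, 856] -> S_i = 820 + 9*i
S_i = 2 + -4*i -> [2, -2, -6, -10, -14]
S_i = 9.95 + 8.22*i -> [9.95, 18.17, 26.39, 34.61, 42.83]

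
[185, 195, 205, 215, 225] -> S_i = 185 + 10*i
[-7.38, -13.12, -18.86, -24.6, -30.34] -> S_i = -7.38 + -5.74*i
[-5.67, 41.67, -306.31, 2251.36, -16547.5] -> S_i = -5.67*(-7.35)^i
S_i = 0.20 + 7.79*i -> [0.2, 7.99, 15.78, 23.57, 31.36]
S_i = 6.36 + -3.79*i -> [6.36, 2.57, -1.22, -5.01, -8.8]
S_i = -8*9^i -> [-8, -72, -648, -5832, -52488]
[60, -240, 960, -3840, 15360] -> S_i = 60*-4^i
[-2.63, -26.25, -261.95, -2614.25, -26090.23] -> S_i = -2.63*9.98^i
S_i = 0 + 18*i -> [0, 18, 36, 54, 72]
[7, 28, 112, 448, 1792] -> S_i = 7*4^i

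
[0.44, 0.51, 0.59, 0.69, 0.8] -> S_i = 0.44*1.16^i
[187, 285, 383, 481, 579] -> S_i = 187 + 98*i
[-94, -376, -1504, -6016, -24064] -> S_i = -94*4^i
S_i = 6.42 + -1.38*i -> [6.42, 5.04, 3.66, 2.28, 0.9]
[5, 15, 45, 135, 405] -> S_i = 5*3^i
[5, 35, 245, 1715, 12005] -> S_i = 5*7^i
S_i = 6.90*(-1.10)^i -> [6.9, -7.59, 8.35, -9.18, 10.1]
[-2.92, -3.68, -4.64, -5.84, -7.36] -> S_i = -2.92*1.26^i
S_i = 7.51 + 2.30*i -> [7.51, 9.81, 12.11, 14.41, 16.71]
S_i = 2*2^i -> [2, 4, 8, 16, 32]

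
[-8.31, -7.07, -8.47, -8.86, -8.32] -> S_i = Random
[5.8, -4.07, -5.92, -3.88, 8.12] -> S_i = Random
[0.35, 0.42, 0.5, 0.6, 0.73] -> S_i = 0.35*1.20^i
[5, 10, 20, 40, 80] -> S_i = 5*2^i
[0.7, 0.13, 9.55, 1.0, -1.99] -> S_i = Random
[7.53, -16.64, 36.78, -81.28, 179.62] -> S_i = 7.53*(-2.21)^i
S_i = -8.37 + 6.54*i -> [-8.37, -1.83, 4.71, 11.25, 17.79]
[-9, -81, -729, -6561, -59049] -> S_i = -9*9^i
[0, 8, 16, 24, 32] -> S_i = 0 + 8*i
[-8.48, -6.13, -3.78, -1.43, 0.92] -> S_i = -8.48 + 2.35*i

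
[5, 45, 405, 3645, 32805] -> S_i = 5*9^i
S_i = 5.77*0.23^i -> [5.77, 1.33, 0.31, 0.07, 0.02]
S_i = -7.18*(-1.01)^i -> [-7.18, 7.25, -7.32, 7.4, -7.47]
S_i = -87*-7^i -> [-87, 609, -4263, 29841, -208887]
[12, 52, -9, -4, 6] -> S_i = Random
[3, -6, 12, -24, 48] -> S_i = 3*-2^i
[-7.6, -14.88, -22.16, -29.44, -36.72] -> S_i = -7.60 + -7.28*i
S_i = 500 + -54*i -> [500, 446, 392, 338, 284]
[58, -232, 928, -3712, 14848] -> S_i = 58*-4^i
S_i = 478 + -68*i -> [478, 410, 342, 274, 206]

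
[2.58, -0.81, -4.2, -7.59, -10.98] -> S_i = 2.58 + -3.39*i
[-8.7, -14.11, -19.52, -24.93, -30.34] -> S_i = -8.70 + -5.41*i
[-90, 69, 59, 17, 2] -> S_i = Random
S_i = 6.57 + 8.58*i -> [6.57, 15.15, 23.73, 32.31, 40.89]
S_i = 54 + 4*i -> [54, 58, 62, 66, 70]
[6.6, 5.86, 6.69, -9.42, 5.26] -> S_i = Random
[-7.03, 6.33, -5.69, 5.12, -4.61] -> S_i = -7.03*(-0.90)^i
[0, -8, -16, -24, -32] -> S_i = 0 + -8*i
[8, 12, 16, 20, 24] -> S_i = 8 + 4*i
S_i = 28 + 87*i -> [28, 115, 202, 289, 376]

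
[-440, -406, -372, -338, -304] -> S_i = -440 + 34*i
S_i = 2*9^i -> [2, 18, 162, 1458, 13122]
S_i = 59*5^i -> [59, 295, 1475, 7375, 36875]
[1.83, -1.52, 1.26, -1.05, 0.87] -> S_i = 1.83*(-0.83)^i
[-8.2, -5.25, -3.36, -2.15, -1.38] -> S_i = -8.20*0.64^i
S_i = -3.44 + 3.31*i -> [-3.44, -0.13, 3.18, 6.49, 9.8]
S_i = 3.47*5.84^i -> [3.47, 20.26, 118.35, 691.14, 4036.28]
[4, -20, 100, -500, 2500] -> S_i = 4*-5^i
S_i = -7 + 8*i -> [-7, 1, 9, 17, 25]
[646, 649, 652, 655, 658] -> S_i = 646 + 3*i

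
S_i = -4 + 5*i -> [-4, 1, 6, 11, 16]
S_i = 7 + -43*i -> [7, -36, -79, -122, -165]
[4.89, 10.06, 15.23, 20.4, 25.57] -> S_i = 4.89 + 5.17*i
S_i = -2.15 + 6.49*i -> [-2.15, 4.34, 10.83, 17.32, 23.81]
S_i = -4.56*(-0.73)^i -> [-4.56, 3.33, -2.43, 1.77, -1.29]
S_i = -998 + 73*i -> [-998, -925, -852, -779, -706]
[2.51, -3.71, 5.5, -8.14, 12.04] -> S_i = 2.51*(-1.48)^i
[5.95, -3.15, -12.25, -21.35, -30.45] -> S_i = 5.95 + -9.10*i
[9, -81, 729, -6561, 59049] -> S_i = 9*-9^i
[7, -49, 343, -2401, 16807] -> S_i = 7*-7^i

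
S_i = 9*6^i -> [9, 54, 324, 1944, 11664]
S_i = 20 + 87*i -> [20, 107, 194, 281, 368]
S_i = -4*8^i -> [-4, -32, -256, -2048, -16384]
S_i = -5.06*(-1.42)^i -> [-5.06, 7.19, -10.2, 14.49, -20.57]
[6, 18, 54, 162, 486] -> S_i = 6*3^i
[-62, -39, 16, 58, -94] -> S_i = Random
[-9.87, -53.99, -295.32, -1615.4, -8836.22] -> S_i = -9.87*5.47^i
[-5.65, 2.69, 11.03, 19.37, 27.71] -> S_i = -5.65 + 8.34*i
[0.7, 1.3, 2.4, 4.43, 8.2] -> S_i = 0.70*1.85^i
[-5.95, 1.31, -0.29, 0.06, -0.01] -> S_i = -5.95*(-0.22)^i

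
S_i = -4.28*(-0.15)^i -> [-4.28, 0.64, -0.1, 0.01, -0.0]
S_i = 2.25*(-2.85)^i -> [2.25, -6.41, 18.28, -52.09, 148.44]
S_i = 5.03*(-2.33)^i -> [5.03, -11.72, 27.31, -63.63, 148.25]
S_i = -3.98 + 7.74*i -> [-3.98, 3.76, 11.5, 19.24, 26.98]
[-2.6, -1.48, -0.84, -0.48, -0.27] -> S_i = -2.60*0.57^i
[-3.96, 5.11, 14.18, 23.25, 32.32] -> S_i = -3.96 + 9.07*i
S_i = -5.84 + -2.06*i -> [-5.84, -7.9, -9.96, -12.02, -14.08]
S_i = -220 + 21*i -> [-220, -199, -178, -157, -136]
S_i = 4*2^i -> [4, 8, 16, 32, 64]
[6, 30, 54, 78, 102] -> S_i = 6 + 24*i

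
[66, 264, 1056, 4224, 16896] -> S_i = 66*4^i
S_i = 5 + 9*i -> [5, 14, 23, 32, 41]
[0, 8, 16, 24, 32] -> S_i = 0 + 8*i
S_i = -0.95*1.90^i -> [-0.95, -1.8, -3.43, -6.52, -12.38]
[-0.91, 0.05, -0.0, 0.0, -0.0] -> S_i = -0.91*(-0.05)^i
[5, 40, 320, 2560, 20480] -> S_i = 5*8^i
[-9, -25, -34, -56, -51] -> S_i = Random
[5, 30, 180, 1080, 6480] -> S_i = 5*6^i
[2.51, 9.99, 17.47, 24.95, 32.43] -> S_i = 2.51 + 7.48*i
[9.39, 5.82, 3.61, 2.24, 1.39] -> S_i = 9.39*0.62^i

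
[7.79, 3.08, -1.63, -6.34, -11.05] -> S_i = 7.79 + -4.71*i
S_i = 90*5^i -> [90, 450, 2250, 11250, 56250]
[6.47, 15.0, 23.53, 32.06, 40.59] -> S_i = 6.47 + 8.53*i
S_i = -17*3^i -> [-17, -51, -153, -459, -1377]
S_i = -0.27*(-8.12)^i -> [-0.27, 2.19, -17.8, 144.55, -1173.78]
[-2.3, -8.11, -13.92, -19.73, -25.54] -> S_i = -2.30 + -5.81*i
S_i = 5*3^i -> [5, 15, 45, 135, 405]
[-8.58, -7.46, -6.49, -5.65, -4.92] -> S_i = -8.58*0.87^i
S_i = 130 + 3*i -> [130, 133, 136, 139, 142]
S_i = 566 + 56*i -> [566, 622, 678, 734, 790]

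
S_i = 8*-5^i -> [8, -40, 200, -1000, 5000]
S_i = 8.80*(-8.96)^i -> [8.8, -78.85, 706.48, -6330.04, 56717.19]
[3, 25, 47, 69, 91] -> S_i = 3 + 22*i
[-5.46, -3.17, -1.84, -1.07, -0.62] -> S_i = -5.46*0.58^i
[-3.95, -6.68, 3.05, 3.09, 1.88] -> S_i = Random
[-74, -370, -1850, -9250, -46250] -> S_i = -74*5^i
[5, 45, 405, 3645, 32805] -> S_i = 5*9^i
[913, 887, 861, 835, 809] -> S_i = 913 + -26*i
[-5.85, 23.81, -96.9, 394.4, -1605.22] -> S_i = -5.85*(-4.07)^i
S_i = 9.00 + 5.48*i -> [9.0, 14.48, 19.96, 25.44, 30.92]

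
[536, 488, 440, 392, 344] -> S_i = 536 + -48*i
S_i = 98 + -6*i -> [98, 92, 86, 80, 74]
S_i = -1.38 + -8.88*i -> [-1.38, -10.26, -19.14, -28.02, -36.9]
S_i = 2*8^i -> [2, 16, 128, 1024, 8192]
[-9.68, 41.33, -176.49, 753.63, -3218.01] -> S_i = -9.68*(-4.27)^i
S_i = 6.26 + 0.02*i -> [6.26, 6.28, 6.3, 6.32, 6.34]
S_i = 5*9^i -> [5, 45, 405, 3645, 32805]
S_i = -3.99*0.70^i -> [-3.99, -2.79, -1.96, -1.37, -0.96]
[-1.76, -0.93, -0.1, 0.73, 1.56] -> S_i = -1.76 + 0.83*i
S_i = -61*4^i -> [-61, -244, -976, -3904, -15616]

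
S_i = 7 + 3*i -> [7, 10, 13, 16, 19]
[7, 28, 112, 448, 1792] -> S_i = 7*4^i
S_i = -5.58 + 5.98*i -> [-5.58, 0.4, 6.38, 12.36, 18.34]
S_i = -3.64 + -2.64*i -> [-3.64, -6.28, -8.92, -11.56, -14.2]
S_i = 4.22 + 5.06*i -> [4.22, 9.28, 14.34, 19.4, 24.46]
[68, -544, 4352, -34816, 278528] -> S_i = 68*-8^i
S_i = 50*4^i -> [50, 200, 800, 3200, 12800]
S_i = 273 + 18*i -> [273, 291, 309, 327, 345]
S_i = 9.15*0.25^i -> [9.15, 2.29, 0.57, 0.14, 0.04]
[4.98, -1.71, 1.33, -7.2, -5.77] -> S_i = Random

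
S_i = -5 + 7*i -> [-5, 2, 9, 16, 23]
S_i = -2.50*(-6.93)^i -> [-2.5, 17.32, -120.06, 832.03, -5765.98]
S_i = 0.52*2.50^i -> [0.52, 1.3, 3.25, 8.12, 20.31]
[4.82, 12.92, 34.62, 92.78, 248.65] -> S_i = 4.82*2.68^i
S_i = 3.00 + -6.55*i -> [3.0, -3.55, -10.1, -16.65, -23.2]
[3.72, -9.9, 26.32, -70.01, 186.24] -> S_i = 3.72*(-2.66)^i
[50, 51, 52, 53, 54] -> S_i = 50 + 1*i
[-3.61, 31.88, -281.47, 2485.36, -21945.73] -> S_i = -3.61*(-8.83)^i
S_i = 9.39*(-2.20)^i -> [9.39, -20.66, 45.45, -99.98, 219.97]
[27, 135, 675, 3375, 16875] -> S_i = 27*5^i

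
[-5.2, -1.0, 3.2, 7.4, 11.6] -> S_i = -5.20 + 4.20*i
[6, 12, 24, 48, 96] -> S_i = 6*2^i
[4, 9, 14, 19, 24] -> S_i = 4 + 5*i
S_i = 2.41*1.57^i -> [2.41, 3.78, 5.94, 9.33, 14.64]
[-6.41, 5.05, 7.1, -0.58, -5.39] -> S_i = Random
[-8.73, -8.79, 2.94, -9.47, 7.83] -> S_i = Random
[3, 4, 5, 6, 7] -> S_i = 3 + 1*i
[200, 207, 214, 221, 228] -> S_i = 200 + 7*i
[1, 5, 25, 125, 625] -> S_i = 1*5^i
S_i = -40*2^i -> [-40, -80, -160, -320, -640]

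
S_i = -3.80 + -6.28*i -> [-3.8, -10.08, -16.36, -22.64, -28.92]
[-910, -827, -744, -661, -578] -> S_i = -910 + 83*i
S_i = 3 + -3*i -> [3, 0, -3, -6, -9]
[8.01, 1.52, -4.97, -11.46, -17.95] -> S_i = 8.01 + -6.49*i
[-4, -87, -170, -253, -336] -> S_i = -4 + -83*i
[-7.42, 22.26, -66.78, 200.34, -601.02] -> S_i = -7.42*(-3.00)^i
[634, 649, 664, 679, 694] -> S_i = 634 + 15*i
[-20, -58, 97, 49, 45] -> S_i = Random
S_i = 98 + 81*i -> [98, 179, 260, 341, 422]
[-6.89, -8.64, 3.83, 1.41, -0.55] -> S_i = Random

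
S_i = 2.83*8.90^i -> [2.83, 25.19, 224.16, 1995.06, 17756.05]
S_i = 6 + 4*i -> [6, 10, 14, 18, 22]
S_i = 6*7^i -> [6, 42, 294, 2058, 14406]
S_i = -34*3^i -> [-34, -102, -306, -918, -2754]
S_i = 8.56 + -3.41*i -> [8.56, 5.15, 1.74, -1.67, -5.08]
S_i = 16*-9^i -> [16, -144, 1296, -11664, 104976]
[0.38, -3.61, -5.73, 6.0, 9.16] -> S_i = Random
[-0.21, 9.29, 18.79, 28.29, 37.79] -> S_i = -0.21 + 9.50*i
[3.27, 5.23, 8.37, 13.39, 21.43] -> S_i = 3.27*1.60^i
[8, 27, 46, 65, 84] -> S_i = 8 + 19*i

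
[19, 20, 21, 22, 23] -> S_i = 19 + 1*i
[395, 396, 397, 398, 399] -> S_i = 395 + 1*i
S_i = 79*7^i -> [79, 553, 3871, 27097, 189679]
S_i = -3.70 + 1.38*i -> [-3.7, -2.32, -0.94, 0.44, 1.82]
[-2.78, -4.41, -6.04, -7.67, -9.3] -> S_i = -2.78 + -1.63*i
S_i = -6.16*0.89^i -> [-6.16, -5.48, -4.88, -4.34, -3.86]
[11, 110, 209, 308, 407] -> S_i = 11 + 99*i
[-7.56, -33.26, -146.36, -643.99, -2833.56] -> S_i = -7.56*4.40^i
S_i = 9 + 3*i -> [9, 12, 15, 18, 21]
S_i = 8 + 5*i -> [8, 13, 18, 23, 28]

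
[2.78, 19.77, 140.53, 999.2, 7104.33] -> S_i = 2.78*7.11^i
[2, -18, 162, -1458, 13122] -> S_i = 2*-9^i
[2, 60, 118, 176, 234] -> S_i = 2 + 58*i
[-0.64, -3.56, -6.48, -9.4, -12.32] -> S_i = -0.64 + -2.92*i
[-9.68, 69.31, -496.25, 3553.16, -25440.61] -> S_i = -9.68*(-7.16)^i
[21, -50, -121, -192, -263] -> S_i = 21 + -71*i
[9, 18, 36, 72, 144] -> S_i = 9*2^i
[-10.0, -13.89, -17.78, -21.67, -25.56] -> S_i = -10.00 + -3.89*i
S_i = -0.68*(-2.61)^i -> [-0.68, 1.77, -4.63, 12.09, -31.56]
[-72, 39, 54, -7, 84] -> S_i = Random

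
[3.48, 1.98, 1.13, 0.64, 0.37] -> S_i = 3.48*0.57^i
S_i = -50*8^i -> [-50, -400, -3200, -25600, -204800]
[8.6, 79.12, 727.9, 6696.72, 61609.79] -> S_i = 8.60*9.20^i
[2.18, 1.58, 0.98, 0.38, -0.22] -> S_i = 2.18 + -0.60*i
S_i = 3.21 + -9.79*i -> [3.21, -6.58, -16.37, -26.16, -35.95]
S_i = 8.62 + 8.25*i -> [8.62, 16.87, 25.12, 33.37, 41.62]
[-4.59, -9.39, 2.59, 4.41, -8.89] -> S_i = Random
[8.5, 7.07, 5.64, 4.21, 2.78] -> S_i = 8.50 + -1.43*i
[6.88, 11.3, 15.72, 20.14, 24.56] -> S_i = 6.88 + 4.42*i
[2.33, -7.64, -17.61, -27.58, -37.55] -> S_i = 2.33 + -9.97*i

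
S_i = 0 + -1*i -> [0, -1, -2, -3, -4]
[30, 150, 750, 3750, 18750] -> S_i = 30*5^i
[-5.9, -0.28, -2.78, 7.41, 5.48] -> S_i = Random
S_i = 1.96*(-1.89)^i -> [1.96, -3.7, 7.0, -13.23, 25.01]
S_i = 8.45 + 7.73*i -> [8.45, 16.18, 23.91, 31.64, 39.37]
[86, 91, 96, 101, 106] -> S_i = 86 + 5*i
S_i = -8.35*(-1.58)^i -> [-8.35, 13.19, -20.84, 32.94, -52.04]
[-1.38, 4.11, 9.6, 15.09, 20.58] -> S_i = -1.38 + 5.49*i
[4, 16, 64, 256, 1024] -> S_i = 4*4^i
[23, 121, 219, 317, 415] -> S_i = 23 + 98*i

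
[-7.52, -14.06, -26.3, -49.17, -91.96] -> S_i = -7.52*1.87^i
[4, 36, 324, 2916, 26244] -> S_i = 4*9^i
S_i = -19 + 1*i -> [-19, -18, -17, -16, -15]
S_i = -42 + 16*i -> [-42, -26, -10, 6, 22]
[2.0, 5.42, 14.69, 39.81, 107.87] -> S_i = 2.00*2.71^i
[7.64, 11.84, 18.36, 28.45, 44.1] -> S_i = 7.64*1.55^i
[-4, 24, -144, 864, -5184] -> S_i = -4*-6^i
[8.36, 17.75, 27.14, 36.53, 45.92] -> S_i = 8.36 + 9.39*i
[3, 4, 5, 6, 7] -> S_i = 3 + 1*i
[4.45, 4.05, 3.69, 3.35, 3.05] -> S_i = 4.45*0.91^i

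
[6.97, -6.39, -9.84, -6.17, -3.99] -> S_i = Random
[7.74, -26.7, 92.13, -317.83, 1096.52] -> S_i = 7.74*(-3.45)^i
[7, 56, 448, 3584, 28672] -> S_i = 7*8^i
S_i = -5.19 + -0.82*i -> [-5.19, -6.01, -6.83, -7.65, -8.47]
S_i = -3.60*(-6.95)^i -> [-3.6, 25.02, -173.89, 1208.53, -8399.27]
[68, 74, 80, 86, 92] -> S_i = 68 + 6*i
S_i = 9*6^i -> [9, 54, 324, 1944, 11664]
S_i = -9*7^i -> [-9, -63, -441, -3087, -21609]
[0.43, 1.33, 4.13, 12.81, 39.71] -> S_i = 0.43*3.10^i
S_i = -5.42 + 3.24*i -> [-5.42, -2.18, 1.06, 4.3, 7.54]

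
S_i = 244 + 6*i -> [244, 250, 256, 262, 268]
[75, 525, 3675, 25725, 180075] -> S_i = 75*7^i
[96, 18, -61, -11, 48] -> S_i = Random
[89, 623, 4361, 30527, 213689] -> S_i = 89*7^i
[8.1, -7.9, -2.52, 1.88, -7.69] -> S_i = Random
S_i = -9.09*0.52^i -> [-9.09, -4.73, -2.46, -1.28, -0.66]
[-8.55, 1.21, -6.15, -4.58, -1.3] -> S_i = Random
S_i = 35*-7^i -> [35, -245, 1715, -12005, 84035]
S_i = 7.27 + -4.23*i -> [7.27, 3.04, -1.19, -5.42, -9.65]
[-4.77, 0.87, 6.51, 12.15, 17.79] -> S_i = -4.77 + 5.64*i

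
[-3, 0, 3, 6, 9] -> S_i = -3 + 3*i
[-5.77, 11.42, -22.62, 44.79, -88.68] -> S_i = -5.77*(-1.98)^i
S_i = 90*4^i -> [90, 360, 1440, 5760, 23040]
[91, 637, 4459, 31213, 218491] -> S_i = 91*7^i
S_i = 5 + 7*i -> [5, 12, 19, 26, 33]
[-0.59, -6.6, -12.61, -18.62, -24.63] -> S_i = -0.59 + -6.01*i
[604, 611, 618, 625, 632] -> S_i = 604 + 7*i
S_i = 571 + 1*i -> [571, 572, 573, 574, 575]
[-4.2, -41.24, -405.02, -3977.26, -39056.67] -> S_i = -4.20*9.82^i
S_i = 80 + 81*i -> [80, 161, 242, 323, 404]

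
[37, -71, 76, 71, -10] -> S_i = Random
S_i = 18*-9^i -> [18, -162, 1458, -13122, 118098]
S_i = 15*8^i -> [15, 120, 960, 7680, 61440]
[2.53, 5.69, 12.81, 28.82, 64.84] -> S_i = 2.53*2.25^i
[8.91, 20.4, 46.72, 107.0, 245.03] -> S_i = 8.91*2.29^i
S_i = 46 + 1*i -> [46, 47, 48, 49, 50]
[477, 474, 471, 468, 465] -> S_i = 477 + -3*i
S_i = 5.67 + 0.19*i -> [5.67, 5.86, 6.05, 6.24, 6.43]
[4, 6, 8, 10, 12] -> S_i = 4 + 2*i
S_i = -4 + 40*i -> [-4, 36, 76, 116, 156]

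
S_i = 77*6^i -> [77, 462, 2772, 16632, 99792]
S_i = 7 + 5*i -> [7, 12, 17, 22, 27]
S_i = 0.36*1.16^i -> [0.36, 0.42, 0.48, 0.56, 0.65]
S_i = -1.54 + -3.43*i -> [-1.54, -4.97, -8.4, -11.83, -15.26]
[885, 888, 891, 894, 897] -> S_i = 885 + 3*i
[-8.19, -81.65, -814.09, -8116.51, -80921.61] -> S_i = -8.19*9.97^i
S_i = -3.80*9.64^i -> [-3.8, -36.63, -353.13, -3404.2, -32816.46]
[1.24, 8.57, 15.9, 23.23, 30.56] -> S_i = 1.24 + 7.33*i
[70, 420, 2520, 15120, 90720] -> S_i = 70*6^i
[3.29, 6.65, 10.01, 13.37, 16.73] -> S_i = 3.29 + 3.36*i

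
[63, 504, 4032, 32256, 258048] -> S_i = 63*8^i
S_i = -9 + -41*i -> [-9, -50, -91, -132, -173]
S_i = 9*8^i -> [9, 72, 576, 4608, 36864]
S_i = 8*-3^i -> [8, -24, 72, -216, 648]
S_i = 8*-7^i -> [8, -56, 392, -2744, 19208]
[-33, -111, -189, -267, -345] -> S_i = -33 + -78*i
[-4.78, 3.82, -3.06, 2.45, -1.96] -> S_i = -4.78*(-0.80)^i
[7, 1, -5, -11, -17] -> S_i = 7 + -6*i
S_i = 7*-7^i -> [7, -49, 343, -2401, 16807]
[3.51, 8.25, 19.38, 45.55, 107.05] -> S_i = 3.51*2.35^i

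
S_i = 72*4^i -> [72, 288, 1152, 4608, 18432]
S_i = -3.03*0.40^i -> [-3.03, -1.21, -0.48, -0.19, -0.08]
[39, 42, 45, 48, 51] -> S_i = 39 + 3*i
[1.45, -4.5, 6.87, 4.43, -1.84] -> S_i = Random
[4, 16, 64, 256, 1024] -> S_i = 4*4^i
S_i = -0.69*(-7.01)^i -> [-0.69, 4.84, -33.91, 237.69, -1666.18]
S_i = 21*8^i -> [21, 168, 1344, 10752, 86016]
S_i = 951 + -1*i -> [951, 950, 949, 948, 947]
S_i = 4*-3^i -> [4, -12, 36, -108, 324]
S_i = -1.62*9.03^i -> [-1.62, -14.63, -132.1, -1192.83, -10771.25]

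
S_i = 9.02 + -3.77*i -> [9.02, 5.25, 1.48, -2.29, -6.06]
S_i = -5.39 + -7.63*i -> [-5.39, -13.02, -20.65, -28.28, -35.91]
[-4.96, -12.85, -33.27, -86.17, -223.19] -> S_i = -4.96*2.59^i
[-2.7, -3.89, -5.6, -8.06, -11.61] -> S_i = -2.70*1.44^i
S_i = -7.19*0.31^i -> [-7.19, -2.23, -0.69, -0.21, -0.07]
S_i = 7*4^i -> [7, 28, 112, 448, 1792]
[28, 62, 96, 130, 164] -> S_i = 28 + 34*i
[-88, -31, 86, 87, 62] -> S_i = Random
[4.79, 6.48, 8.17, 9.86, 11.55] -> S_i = 4.79 + 1.69*i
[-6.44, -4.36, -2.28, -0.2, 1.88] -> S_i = -6.44 + 2.08*i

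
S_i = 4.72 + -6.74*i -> [4.72, -2.02, -8.76, -15.5, -22.24]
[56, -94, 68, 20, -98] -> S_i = Random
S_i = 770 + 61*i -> [770, 831, 892, 953, 1014]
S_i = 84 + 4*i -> [84, 88, 92, 96, 100]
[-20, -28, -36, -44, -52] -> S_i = -20 + -8*i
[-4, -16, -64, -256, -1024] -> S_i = -4*4^i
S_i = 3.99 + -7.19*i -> [3.99, -3.2, -10.39, -17.58, -24.77]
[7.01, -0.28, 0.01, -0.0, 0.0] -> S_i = 7.01*(-0.04)^i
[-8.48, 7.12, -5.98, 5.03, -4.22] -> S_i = -8.48*(-0.84)^i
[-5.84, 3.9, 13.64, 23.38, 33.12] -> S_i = -5.84 + 9.74*i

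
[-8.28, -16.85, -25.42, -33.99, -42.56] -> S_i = -8.28 + -8.57*i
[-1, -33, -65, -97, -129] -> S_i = -1 + -32*i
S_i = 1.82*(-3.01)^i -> [1.82, -5.48, 16.49, -49.63, 149.4]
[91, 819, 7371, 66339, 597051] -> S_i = 91*9^i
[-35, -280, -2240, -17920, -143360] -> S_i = -35*8^i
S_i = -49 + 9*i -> [-49, -40, -31, -22, -13]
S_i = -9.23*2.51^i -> [-9.23, -23.17, -58.15, -145.96, -366.35]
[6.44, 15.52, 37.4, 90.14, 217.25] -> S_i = 6.44*2.41^i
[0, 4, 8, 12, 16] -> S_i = 0 + 4*i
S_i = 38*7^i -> [38, 266, 1862, 13034, 91238]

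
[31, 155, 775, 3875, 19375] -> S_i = 31*5^i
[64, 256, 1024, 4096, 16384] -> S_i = 64*4^i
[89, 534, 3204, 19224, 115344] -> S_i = 89*6^i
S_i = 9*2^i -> [9, 18, 36, 72, 144]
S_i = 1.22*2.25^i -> [1.22, 2.74, 6.18, 13.9, 31.27]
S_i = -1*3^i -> [-1, -3, -9, -27, -81]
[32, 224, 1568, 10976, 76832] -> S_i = 32*7^i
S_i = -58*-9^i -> [-58, 522, -4698, 42282, -380538]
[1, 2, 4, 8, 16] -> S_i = 1*2^i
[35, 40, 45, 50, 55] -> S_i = 35 + 5*i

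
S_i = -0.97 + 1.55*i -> [-0.97, 0.58, 2.13, 3.68, 5.23]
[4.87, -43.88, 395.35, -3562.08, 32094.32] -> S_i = 4.87*(-9.01)^i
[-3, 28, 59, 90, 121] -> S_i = -3 + 31*i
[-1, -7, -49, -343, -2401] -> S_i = -1*7^i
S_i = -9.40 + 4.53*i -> [-9.4, -4.87, -0.34, 4.19, 8.72]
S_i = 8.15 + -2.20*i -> [8.15, 5.95, 3.75, 1.55, -0.65]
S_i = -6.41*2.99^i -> [-6.41, -19.17, -57.31, -171.35, -512.32]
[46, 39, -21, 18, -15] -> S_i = Random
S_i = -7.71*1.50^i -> [-7.71, -11.56, -17.35, -26.02, -39.03]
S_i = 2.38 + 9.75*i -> [2.38, 12.13, 21.88, 31.63, 41.38]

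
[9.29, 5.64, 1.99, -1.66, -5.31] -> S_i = 9.29 + -3.65*i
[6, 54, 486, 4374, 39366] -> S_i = 6*9^i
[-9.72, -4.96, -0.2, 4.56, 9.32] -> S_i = -9.72 + 4.76*i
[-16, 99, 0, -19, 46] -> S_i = Random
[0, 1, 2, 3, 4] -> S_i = 0 + 1*i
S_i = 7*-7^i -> [7, -49, 343, -2401, 16807]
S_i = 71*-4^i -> [71, -284, 1136, -4544, 18176]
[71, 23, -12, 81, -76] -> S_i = Random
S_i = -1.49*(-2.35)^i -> [-1.49, 3.5, -8.23, 19.34, -45.44]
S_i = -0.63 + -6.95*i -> [-0.63, -7.58, -14.53, -21.48, -28.43]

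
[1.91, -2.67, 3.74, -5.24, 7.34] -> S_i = 1.91*(-1.40)^i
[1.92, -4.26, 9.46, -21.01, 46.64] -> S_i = 1.92*(-2.22)^i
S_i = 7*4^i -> [7, 28, 112, 448, 1792]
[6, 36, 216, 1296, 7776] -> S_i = 6*6^i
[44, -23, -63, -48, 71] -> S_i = Random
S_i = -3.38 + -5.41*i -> [-3.38, -8.79, -14.2, -19.61, -25.02]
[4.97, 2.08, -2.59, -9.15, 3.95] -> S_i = Random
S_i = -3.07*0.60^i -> [-3.07, -1.84, -1.11, -0.66, -0.4]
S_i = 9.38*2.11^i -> [9.38, 19.79, 41.76, 88.12, 185.92]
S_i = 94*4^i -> [94, 376, 1504, 6016, 24064]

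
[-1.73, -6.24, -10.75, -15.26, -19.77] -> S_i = -1.73 + -4.51*i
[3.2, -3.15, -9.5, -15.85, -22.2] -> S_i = 3.20 + -6.35*i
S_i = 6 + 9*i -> [6, 15, 24, 33, 42]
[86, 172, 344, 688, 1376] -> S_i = 86*2^i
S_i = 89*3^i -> [89, 267, 801, 2403, 7209]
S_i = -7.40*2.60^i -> [-7.4, -19.24, -50.02, -130.06, -338.16]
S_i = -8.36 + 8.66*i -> [-8.36, 0.3, 8.96, 17.62, 26.28]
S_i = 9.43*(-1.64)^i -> [9.43, -15.47, 25.36, -41.6, 68.22]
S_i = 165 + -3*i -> [165, 162, 159, 156, 153]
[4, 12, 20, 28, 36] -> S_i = 4 + 8*i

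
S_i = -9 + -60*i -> [-9, -69, -129, -189, -249]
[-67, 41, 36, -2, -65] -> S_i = Random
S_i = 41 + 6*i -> [41, 47, 53, 59, 65]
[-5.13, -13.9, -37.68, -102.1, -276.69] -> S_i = -5.13*2.71^i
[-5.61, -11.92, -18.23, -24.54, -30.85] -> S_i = -5.61 + -6.31*i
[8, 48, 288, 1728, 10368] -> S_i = 8*6^i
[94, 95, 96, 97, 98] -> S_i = 94 + 1*i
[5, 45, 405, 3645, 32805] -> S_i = 5*9^i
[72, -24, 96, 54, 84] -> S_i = Random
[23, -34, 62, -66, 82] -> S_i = Random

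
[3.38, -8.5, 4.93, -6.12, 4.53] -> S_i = Random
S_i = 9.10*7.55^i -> [9.1, 68.7, 518.72, 3916.36, 29568.49]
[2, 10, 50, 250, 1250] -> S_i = 2*5^i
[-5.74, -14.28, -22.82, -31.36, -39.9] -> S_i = -5.74 + -8.54*i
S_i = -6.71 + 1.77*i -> [-6.71, -4.94, -3.17, -1.4, 0.37]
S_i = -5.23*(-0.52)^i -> [-5.23, 2.72, -1.41, 0.74, -0.38]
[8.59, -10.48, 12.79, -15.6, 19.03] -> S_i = 8.59*(-1.22)^i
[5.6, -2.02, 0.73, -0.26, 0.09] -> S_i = 5.60*(-0.36)^i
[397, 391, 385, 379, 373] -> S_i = 397 + -6*i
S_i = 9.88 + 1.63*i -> [9.88, 11.51, 13.14, 14.77, 16.4]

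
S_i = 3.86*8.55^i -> [3.86, 33.0, 282.18, 2412.6, 20627.75]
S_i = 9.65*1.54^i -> [9.65, 14.86, 22.89, 35.24, 54.28]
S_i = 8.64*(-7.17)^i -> [8.64, -61.95, 444.17, -3184.72, 22834.44]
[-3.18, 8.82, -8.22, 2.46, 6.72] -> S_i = Random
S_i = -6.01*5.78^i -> [-6.01, -34.74, -200.78, -1160.53, -6707.89]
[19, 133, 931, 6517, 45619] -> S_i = 19*7^i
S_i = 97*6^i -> [97, 582, 3492, 20952, 125712]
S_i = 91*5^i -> [91, 455, 2275, 11375, 56875]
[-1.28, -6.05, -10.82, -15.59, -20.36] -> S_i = -1.28 + -4.77*i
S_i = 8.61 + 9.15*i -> [8.61, 17.76, 26.91, 36.06, 45.21]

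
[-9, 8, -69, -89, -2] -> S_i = Random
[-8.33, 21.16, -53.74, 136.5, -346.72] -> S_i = -8.33*(-2.54)^i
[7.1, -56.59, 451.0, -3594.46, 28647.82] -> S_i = 7.10*(-7.97)^i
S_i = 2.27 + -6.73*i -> [2.27, -4.46, -11.19, -17.92, -24.65]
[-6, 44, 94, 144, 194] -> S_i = -6 + 50*i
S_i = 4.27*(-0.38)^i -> [4.27, -1.62, 0.62, -0.23, 0.09]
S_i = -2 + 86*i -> [-2, 84, 170, 256, 342]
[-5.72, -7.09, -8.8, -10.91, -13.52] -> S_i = -5.72*1.24^i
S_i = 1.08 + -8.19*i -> [1.08, -7.11, -15.3, -23.49, -31.68]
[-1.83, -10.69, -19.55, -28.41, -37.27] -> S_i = -1.83 + -8.86*i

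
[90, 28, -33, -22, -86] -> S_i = Random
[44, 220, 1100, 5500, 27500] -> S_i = 44*5^i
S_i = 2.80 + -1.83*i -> [2.8, 0.97, -0.86, -2.69, -4.52]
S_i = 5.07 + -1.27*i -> [5.07, 3.8, 2.53, 1.26, -0.01]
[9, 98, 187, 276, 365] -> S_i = 9 + 89*i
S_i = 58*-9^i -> [58, -522, 4698, -42282, 380538]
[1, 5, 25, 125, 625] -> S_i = 1*5^i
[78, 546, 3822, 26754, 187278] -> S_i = 78*7^i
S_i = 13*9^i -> [13, 117, 1053, 9477, 85293]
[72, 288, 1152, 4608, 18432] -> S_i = 72*4^i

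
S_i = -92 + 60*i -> [-92, -32, 28, 88, 148]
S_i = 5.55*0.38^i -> [5.55, 2.11, 0.8, 0.3, 0.12]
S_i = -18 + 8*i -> [-18, -10, -2, 6, 14]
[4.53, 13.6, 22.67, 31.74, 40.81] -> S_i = 4.53 + 9.07*i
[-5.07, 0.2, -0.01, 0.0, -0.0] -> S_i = -5.07*(-0.04)^i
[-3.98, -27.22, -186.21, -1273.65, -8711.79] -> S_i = -3.98*6.84^i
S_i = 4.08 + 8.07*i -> [4.08, 12.15, 20.22, 28.29, 36.36]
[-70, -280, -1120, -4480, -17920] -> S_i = -70*4^i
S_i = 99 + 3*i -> [99, 102, 105, 108, 111]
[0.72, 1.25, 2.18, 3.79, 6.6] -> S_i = 0.72*1.74^i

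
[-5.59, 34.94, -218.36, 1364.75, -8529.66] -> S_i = -5.59*(-6.25)^i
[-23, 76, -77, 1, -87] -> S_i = Random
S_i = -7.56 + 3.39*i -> [-7.56, -4.17, -0.78, 2.61, 6.0]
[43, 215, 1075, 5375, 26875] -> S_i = 43*5^i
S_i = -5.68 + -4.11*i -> [-5.68, -9.79, -13.9, -18.01, -22.12]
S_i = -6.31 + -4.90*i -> [-6.31, -11.21, -16.11, -21.01, -25.91]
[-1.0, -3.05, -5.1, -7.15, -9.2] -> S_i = -1.00 + -2.05*i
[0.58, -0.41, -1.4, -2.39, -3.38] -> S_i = 0.58 + -0.99*i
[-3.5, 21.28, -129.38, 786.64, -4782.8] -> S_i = -3.50*(-6.08)^i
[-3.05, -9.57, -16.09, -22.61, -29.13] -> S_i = -3.05 + -6.52*i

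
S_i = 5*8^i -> [5, 40, 320, 2560, 20480]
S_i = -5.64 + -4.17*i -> [-5.64, -9.81, -13.98, -18.15, -22.32]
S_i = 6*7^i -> [6, 42, 294, 2058, 14406]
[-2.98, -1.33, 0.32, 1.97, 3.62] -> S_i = -2.98 + 1.65*i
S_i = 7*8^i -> [7, 56, 448, 3584, 28672]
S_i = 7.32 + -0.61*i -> [7.32, 6.71, 6.1, 5.49, 4.88]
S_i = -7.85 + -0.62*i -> [-7.85, -8.47, -9.09, -9.71, -10.33]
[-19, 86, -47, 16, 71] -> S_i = Random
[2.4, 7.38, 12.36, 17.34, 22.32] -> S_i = 2.40 + 4.98*i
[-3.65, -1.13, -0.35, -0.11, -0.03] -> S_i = -3.65*0.31^i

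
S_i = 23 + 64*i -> [23, 87, 151, 215, 279]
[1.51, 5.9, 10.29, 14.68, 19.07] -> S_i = 1.51 + 4.39*i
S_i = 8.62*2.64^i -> [8.62, 22.76, 60.08, 158.61, 418.72]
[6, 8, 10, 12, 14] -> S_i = 6 + 2*i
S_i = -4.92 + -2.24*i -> [-4.92, -7.16, -9.4, -11.64, -13.88]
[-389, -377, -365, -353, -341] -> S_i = -389 + 12*i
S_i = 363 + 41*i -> [363, 404, 445, 486, 527]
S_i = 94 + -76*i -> [94, 18, -58, -134, -210]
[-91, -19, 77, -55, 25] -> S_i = Random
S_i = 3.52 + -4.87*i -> [3.52, -1.35, -6.22, -11.09, -15.96]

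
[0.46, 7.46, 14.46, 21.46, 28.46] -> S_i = 0.46 + 7.00*i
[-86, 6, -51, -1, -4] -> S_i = Random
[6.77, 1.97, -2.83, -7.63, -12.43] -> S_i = 6.77 + -4.80*i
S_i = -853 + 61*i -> [-853, -792, -731, -670, -609]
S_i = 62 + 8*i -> [62, 70, 78, 86, 94]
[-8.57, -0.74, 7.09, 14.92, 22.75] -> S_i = -8.57 + 7.83*i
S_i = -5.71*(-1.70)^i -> [-5.71, 9.71, -16.5, 28.05, -47.69]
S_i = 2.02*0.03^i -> [2.02, 0.06, 0.0, 0.0, 0.0]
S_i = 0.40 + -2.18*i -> [0.4, -1.78, -3.96, -6.14, -8.32]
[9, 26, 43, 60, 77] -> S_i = 9 + 17*i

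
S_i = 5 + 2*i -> [5, 7, 9, 11, 13]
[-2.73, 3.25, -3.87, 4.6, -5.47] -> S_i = -2.73*(-1.19)^i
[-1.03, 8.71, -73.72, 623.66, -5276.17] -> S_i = -1.03*(-8.46)^i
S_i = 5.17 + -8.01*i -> [5.17, -2.84, -10.85, -18.86, -26.87]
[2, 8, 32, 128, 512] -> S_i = 2*4^i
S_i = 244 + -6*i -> [244, 238, 232, 226, 220]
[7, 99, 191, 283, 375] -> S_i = 7 + 92*i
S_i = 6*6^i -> [6, 36, 216, 1296, 7776]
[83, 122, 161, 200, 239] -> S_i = 83 + 39*i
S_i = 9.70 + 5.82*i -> [9.7, 15.52, 21.34, 27.16, 32.98]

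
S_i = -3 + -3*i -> [-3, -6, -9, -12, -15]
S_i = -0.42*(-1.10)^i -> [-0.42, 0.46, -0.51, 0.56, -0.61]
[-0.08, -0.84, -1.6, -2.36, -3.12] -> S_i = -0.08 + -0.76*i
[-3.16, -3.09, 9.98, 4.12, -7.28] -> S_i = Random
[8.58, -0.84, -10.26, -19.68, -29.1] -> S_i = 8.58 + -9.42*i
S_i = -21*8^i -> [-21, -168, -1344, -10752, -86016]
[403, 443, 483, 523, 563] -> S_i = 403 + 40*i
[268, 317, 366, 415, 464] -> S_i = 268 + 49*i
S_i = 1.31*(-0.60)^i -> [1.31, -0.79, 0.47, -0.28, 0.17]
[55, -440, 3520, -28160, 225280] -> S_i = 55*-8^i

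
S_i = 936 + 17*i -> [936, 953, 970, 987, 1004]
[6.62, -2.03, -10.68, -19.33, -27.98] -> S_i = 6.62 + -8.65*i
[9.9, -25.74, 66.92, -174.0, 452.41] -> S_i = 9.90*(-2.60)^i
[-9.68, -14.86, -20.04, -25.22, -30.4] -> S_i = -9.68 + -5.18*i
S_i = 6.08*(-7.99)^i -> [6.08, -48.58, 388.15, -3101.3, 24779.39]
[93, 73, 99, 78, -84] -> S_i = Random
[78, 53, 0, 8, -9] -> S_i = Random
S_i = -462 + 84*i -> [-462, -378, -294, -210, -126]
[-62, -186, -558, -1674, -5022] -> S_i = -62*3^i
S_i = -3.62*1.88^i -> [-3.62, -6.81, -12.79, -24.05, -45.22]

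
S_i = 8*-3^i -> [8, -24, 72, -216, 648]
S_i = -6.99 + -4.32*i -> [-6.99, -11.31, -15.63, -19.95, -24.27]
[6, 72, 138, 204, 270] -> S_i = 6 + 66*i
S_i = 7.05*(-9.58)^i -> [7.05, -67.54, 647.02, -6198.49, 59381.5]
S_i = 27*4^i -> [27, 108, 432, 1728, 6912]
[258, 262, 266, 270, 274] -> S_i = 258 + 4*i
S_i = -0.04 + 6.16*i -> [-0.04, 6.12, 12.28, 18.44, 24.6]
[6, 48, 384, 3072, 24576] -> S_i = 6*8^i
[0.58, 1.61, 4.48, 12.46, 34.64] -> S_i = 0.58*2.78^i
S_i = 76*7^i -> [76, 532, 3724, 26068, 182476]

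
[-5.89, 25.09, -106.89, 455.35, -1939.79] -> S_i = -5.89*(-4.26)^i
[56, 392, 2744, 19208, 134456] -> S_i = 56*7^i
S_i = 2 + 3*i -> [2, 5, 8, 11, 14]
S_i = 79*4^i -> [79, 316, 1264, 5056, 20224]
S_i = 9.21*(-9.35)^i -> [9.21, -86.11, 805.16, -7528.26, 70389.21]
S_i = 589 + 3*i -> [589, 592, 595, 598, 601]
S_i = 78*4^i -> [78, 312, 1248, 4992, 19968]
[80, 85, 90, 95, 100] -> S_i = 80 + 5*i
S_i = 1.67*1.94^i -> [1.67, 3.24, 6.29, 12.19, 23.66]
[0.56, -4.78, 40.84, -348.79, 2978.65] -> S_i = 0.56*(-8.54)^i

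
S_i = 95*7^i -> [95, 665, 4655, 32585, 228095]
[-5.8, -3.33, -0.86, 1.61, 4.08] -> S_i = -5.80 + 2.47*i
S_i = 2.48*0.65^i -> [2.48, 1.61, 1.05, 0.68, 0.44]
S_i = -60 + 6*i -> [-60, -54, -48, -42, -36]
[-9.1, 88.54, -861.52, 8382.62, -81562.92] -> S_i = -9.10*(-9.73)^i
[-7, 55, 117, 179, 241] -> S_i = -7 + 62*i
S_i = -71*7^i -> [-71, -497, -3479, -24353, -170471]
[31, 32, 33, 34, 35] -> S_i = 31 + 1*i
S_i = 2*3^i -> [2, 6, 18, 54, 162]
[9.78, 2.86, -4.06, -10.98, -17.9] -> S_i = 9.78 + -6.92*i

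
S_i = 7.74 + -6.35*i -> [7.74, 1.39, -4.96, -11.31, -17.66]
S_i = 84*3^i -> [84, 252, 756, 2268, 6804]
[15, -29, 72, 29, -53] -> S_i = Random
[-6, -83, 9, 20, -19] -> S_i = Random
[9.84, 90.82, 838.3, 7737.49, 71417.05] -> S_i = 9.84*9.23^i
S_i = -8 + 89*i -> [-8, 81, 170, 259, 348]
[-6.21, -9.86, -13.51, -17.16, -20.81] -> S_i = -6.21 + -3.65*i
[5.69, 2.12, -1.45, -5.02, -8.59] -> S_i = 5.69 + -3.57*i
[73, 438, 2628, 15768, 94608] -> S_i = 73*6^i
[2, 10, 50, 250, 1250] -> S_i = 2*5^i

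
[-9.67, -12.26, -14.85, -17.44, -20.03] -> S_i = -9.67 + -2.59*i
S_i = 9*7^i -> [9, 63, 441, 3087, 21609]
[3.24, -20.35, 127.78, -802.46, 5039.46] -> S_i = 3.24*(-6.28)^i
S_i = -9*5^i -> [-9, -45, -225, -1125, -5625]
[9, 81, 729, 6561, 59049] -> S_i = 9*9^i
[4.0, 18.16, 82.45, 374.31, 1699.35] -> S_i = 4.00*4.54^i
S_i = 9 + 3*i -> [9, 12, 15, 18, 21]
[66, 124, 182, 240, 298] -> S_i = 66 + 58*i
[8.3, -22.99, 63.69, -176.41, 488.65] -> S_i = 8.30*(-2.77)^i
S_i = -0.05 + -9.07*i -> [-0.05, -9.12, -18.19, -27.26, -36.33]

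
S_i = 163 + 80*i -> [163, 243, 323, 403, 483]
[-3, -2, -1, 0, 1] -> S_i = -3 + 1*i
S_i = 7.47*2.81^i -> [7.47, 20.99, 58.98, 165.74, 465.74]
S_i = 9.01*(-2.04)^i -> [9.01, -18.38, 37.5, -76.49, 156.04]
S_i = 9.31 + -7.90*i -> [9.31, 1.41, -6.49, -14.39, -22.29]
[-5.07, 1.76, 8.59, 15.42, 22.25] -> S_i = -5.07 + 6.83*i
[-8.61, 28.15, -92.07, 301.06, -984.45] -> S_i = -8.61*(-3.27)^i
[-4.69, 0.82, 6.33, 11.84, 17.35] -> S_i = -4.69 + 5.51*i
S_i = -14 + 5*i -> [-14, -9, -4, 1, 6]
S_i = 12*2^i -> [12, 24, 48, 96, 192]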